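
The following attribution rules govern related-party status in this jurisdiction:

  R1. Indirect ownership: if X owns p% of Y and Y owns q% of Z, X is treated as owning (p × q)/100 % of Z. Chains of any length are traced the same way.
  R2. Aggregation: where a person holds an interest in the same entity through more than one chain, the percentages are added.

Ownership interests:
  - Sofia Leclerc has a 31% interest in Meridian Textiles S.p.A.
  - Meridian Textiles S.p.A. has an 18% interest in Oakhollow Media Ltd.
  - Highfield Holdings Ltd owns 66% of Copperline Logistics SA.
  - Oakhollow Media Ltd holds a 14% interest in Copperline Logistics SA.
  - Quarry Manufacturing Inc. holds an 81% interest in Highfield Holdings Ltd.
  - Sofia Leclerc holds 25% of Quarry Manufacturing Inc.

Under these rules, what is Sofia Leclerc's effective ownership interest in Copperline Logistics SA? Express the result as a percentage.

14.1462%

Chain via Meridian Textiles S.p.A. → Oakhollow Media Ltd (R1): 31% × 18% × 14% = 0.7812% of Copperline Logistics SA.
Chain via Quarry Manufacturing Inc. → Highfield Holdings Ltd (R1): 25% × 81% × 66% = 13.365% of Copperline Logistics SA.
Aggregating (R2): 0.7812% + 13.365% = 14.1462%.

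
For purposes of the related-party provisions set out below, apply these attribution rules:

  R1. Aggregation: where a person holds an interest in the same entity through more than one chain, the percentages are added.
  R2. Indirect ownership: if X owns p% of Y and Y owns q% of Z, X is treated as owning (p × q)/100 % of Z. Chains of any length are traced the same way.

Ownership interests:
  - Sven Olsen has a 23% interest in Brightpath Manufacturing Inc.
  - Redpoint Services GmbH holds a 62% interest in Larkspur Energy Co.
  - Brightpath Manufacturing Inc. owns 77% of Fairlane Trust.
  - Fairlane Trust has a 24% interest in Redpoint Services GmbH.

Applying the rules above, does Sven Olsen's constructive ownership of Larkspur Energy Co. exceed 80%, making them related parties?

Chain via Brightpath Manufacturing Inc. → Fairlane Trust → Redpoint Services GmbH (R2): 23% × 77% × 24% × 62% = 2.635248% of Larkspur Energy Co.
2.635248% does not exceed the 80% threshold, so Sven is not a related party to Larkspur Energy Co.

No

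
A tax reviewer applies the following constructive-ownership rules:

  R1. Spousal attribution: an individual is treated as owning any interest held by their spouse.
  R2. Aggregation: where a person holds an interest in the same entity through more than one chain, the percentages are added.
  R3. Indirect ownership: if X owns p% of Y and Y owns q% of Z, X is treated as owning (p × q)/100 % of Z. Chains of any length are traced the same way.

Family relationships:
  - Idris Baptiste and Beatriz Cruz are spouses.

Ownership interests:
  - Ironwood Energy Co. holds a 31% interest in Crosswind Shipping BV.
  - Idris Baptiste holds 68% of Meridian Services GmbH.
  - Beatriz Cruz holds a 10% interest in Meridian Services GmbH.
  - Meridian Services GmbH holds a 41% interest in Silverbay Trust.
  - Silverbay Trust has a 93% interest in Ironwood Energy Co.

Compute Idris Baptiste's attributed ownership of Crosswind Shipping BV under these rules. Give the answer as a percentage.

9.219834%

By spousal attribution (R1), Idris Baptiste is treated as also owning Beatriz Cruz's interest in Meridian Services GmbH, giving 68% + 10% = 78%.
Chain via Meridian Services GmbH → Silverbay Trust → Ironwood Energy Co. (R3): 78% × 41% × 93% × 31% = 9.219834% of Crosswind Shipping BV.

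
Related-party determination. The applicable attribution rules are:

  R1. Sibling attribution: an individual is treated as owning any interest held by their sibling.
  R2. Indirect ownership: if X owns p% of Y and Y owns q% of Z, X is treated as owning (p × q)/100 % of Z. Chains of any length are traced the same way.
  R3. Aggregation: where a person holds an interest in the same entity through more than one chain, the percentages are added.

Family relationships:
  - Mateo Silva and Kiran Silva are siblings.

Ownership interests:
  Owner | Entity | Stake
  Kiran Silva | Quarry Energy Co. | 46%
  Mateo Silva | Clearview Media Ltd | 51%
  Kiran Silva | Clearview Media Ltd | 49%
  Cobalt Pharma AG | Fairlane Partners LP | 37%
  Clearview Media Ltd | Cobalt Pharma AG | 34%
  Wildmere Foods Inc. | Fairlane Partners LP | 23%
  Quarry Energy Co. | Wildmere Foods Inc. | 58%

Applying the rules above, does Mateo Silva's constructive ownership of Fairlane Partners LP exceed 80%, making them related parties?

No

By sibling attribution (R1), Mateo Silva is treated as also owning Kiran Silva's interest in Clearview Media Ltd, giving 51% + 49% = 100%.
By sibling attribution (R1), Mateo Silva is treated as owning Kiran Silva's 46% interest in Quarry Energy Co.
Chain via Clearview Media Ltd → Cobalt Pharma AG (R2): 100% × 34% × 37% = 12.58% of Fairlane Partners LP.
Chain via Quarry Energy Co. → Wildmere Foods Inc. (R2): 46% × 58% × 23% = 6.1364% of Fairlane Partners LP.
Aggregating (R3): 12.58% + 6.1364% = 18.7164%.
18.7164% does not exceed the 80% threshold, so Mateo is not a related party to Fairlane Partners LP.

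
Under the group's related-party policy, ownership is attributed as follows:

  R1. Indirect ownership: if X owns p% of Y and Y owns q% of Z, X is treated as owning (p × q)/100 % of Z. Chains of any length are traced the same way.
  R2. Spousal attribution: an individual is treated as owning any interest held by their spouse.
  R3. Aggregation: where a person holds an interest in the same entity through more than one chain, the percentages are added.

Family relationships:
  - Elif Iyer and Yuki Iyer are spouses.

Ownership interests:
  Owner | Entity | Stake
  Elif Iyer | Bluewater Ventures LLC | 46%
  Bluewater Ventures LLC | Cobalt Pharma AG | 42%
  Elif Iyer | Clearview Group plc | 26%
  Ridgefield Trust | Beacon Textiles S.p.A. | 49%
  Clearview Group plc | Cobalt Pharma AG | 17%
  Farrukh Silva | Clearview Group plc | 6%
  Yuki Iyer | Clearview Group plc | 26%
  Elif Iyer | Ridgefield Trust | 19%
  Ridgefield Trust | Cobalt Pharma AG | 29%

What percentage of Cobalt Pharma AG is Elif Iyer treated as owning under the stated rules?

By spousal attribution (R2), Elif Iyer is treated as also owning Yuki Iyer's interest in Clearview Group plc, giving 26% + 26% = 52%.
Chain via Bluewater Ventures LLC (R1): 46% × 42% = 19.32% of Cobalt Pharma AG.
Chain via Ridgefield Trust (R1): 19% × 29% = 5.51% of Cobalt Pharma AG.
Chain via Clearview Group plc (R1): 52% × 17% = 8.84% of Cobalt Pharma AG.
Aggregating (R3): 19.32% + 5.51% + 8.84% = 33.67%.

33.67%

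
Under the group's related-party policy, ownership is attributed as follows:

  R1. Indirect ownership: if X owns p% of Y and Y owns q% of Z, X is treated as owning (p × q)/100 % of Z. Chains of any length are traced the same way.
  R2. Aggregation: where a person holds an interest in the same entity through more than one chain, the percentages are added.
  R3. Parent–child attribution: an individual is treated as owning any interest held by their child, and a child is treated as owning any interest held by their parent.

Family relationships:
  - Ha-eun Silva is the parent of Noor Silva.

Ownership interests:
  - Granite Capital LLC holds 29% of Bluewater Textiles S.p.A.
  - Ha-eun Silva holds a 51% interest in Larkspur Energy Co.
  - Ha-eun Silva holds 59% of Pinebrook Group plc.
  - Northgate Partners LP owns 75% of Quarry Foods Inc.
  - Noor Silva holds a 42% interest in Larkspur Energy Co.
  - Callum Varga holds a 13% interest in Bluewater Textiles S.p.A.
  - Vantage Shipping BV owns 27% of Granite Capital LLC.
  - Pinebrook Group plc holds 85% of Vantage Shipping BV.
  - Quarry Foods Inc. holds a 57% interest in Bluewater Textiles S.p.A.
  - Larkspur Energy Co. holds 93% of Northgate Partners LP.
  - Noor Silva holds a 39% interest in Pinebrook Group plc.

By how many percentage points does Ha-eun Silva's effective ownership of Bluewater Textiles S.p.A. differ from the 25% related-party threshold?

By parent–child attribution (R3), Ha-eun Silva is treated as also owning Noor Silva's interest in Larkspur Energy Co, giving 51% + 42% = 93%.
By parent–child attribution (R3), Ha-eun Silva is treated as also owning Noor Silva's interest in Pinebrook Group plc, giving 59% + 39% = 98%.
Chain via Larkspur Energy Co. → Northgate Partners LP → Quarry Foods Inc. (R1): 93% × 93% × 75% × 57% = 36.974475% of Bluewater Textiles S.p.A.
Chain via Pinebrook Group plc → Vantage Shipping BV → Granite Capital LLC (R1): 98% × 85% × 27% × 29% = 6.52239% of Bluewater Textiles S.p.A.
Aggregating (R2): 36.974475% + 6.52239% = 43.496865%.
43.496865% exceeds the 25% threshold by 18.496865 percentage points.

18.496865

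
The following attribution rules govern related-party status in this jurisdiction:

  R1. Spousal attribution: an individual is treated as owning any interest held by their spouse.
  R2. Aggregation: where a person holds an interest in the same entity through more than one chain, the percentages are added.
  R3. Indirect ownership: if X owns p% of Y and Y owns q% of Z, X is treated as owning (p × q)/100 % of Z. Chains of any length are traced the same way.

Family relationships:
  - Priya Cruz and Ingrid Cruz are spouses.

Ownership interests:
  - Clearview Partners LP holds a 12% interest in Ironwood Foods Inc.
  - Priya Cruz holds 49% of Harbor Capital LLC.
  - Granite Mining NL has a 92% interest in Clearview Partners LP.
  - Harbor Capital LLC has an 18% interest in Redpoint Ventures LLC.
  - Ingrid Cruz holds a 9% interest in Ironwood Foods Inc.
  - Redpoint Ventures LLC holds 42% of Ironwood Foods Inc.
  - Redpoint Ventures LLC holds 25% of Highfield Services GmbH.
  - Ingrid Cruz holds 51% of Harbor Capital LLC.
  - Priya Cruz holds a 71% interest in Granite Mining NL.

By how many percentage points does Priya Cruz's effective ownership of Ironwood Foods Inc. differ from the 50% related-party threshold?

By spousal attribution (R1), Priya Cruz is treated as also owning Ingrid Cruz's interest in Harbor Capital LLC, giving 49% + 51% = 100%.
By spousal attribution (R1), Priya Cruz is treated as owning Ingrid Cruz's 9% interest in Ironwood Foods Inc.
Chain via Granite Mining NL → Clearview Partners LP (R3): 71% × 92% × 12% = 7.8384% of Ironwood Foods Inc.
Chain via Harbor Capital LLC → Redpoint Ventures LLC (R3): 100% × 18% × 42% = 7.56% of Ironwood Foods Inc.
Direct interest in Ironwood Foods Inc: 9%.
Aggregating (R2): 7.8384% + 7.56% + 9% = 24.3984%.
24.3984% falls short of the 50% threshold by 25.6016 percentage points.

25.6016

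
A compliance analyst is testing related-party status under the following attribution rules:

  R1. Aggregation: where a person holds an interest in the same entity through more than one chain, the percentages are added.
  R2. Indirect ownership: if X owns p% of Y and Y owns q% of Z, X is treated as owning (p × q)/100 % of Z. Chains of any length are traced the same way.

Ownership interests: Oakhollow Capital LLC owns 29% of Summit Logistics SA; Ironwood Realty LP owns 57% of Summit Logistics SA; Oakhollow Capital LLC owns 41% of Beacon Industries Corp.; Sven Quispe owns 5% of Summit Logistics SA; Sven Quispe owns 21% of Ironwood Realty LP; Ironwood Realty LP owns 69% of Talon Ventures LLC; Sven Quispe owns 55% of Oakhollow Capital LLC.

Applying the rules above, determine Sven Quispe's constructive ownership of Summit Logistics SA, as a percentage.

32.92%

Chain via Ironwood Realty LP (R2): 21% × 57% = 11.97% of Summit Logistics SA.
Chain via Oakhollow Capital LLC (R2): 55% × 29% = 15.95% of Summit Logistics SA.
Direct interest in Summit Logistics SA: 5%.
Aggregating (R1): 11.97% + 15.95% + 5% = 32.92%.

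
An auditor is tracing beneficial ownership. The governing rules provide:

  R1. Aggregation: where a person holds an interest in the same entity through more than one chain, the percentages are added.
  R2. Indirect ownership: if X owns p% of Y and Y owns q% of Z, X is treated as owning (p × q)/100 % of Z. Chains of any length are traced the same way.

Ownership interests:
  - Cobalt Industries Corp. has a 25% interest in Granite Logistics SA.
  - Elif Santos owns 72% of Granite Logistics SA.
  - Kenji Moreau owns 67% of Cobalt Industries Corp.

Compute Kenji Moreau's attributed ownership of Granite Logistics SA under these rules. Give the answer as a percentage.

Chain via Cobalt Industries Corp. (R2): 67% × 25% = 16.75% of Granite Logistics SA.

16.75%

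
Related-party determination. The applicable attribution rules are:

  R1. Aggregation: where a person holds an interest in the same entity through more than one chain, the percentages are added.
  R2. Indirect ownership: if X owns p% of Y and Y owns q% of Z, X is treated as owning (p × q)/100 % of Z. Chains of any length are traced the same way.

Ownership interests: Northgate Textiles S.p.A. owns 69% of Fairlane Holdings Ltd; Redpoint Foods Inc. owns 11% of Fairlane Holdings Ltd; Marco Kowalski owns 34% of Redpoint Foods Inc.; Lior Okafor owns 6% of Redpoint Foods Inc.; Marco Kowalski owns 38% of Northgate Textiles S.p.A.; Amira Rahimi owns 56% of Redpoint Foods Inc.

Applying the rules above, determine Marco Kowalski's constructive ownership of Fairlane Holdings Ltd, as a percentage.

Chain via Redpoint Foods Inc. (R2): 34% × 11% = 3.74% of Fairlane Holdings Ltd.
Chain via Northgate Textiles S.p.A. (R2): 38% × 69% = 26.22% of Fairlane Holdings Ltd.
Aggregating (R1): 3.74% + 26.22% = 29.96%.

29.96%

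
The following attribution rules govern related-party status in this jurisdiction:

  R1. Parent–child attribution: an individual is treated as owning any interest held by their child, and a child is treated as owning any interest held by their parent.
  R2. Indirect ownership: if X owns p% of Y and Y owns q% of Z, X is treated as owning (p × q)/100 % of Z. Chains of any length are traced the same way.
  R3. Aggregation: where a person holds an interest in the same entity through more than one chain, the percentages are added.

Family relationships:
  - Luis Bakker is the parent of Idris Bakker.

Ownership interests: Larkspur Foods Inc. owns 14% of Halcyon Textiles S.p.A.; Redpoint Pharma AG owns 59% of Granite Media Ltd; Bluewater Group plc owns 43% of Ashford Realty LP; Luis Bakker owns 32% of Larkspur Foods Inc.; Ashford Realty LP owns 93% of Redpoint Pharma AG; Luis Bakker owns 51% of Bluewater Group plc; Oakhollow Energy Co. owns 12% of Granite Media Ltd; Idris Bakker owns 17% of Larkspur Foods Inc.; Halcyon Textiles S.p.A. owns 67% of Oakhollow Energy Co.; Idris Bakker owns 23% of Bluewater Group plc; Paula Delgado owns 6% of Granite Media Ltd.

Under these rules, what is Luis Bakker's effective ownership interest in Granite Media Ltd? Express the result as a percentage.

18.011178%

By parent–child attribution (R1), Luis Bakker is treated as also owning Idris Bakker's interest in Larkspur Foods Inc, giving 32% + 17% = 49%.
By parent–child attribution (R1), Luis Bakker is treated as also owning Idris Bakker's interest in Bluewater Group plc, giving 51% + 23% = 74%.
Chain via Larkspur Foods Inc. → Halcyon Textiles S.p.A. → Oakhollow Energy Co. (R2): 49% × 14% × 67% × 12% = 0.551544% of Granite Media Ltd.
Chain via Bluewater Group plc → Ashford Realty LP → Redpoint Pharma AG (R2): 74% × 43% × 93% × 59% = 17.459634% of Granite Media Ltd.
Aggregating (R3): 0.551544% + 17.459634% = 18.011178%.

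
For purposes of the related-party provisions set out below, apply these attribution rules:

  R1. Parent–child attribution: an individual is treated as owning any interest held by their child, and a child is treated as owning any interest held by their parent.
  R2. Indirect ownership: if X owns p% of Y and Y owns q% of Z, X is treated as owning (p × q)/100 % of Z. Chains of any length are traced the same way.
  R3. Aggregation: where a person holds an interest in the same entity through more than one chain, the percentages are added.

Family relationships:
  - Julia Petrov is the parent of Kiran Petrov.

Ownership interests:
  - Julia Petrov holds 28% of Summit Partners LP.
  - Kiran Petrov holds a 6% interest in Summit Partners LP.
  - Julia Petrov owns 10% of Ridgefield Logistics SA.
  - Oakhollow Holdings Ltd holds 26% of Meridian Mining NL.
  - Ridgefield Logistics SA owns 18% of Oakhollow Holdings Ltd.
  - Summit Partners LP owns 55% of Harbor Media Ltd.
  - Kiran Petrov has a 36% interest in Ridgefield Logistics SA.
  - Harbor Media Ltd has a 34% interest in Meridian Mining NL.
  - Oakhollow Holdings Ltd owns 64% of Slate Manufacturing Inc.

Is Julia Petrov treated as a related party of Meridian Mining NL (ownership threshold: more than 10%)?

By parent–child attribution (R1), Julia Petrov is treated as also owning Kiran Petrov's interest in Ridgefield Logistics SA, giving 10% + 36% = 46%.
By parent–child attribution (R1), Julia Petrov is treated as also owning Kiran Petrov's interest in Summit Partners LP, giving 28% + 6% = 34%.
Chain via Ridgefield Logistics SA → Oakhollow Holdings Ltd (R2): 46% × 18% × 26% = 2.1528% of Meridian Mining NL.
Chain via Summit Partners LP → Harbor Media Ltd (R2): 34% × 55% × 34% = 6.358% of Meridian Mining NL.
Aggregating (R3): 2.1528% + 6.358% = 8.5108%.
8.5108% does not exceed the 10% threshold, so Julia is not a related party to Meridian Mining NL.

No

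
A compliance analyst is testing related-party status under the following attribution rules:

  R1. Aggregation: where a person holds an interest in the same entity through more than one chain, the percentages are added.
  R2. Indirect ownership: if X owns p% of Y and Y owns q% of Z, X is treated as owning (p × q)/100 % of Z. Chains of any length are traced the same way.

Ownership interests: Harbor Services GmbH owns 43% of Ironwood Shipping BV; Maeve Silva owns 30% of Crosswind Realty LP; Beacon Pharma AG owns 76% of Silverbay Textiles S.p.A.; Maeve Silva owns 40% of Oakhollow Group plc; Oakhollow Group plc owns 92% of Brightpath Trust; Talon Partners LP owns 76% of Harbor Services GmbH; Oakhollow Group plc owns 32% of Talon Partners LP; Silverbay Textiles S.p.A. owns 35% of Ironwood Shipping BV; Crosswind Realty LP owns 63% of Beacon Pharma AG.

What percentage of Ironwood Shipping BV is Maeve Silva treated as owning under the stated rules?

Chain via Crosswind Realty LP → Beacon Pharma AG → Silverbay Textiles S.p.A. (R2): 30% × 63% × 76% × 35% = 5.0274% of Ironwood Shipping BV.
Chain via Oakhollow Group plc → Talon Partners LP → Harbor Services GmbH (R2): 40% × 32% × 76% × 43% = 4.18304% of Ironwood Shipping BV.
Aggregating (R1): 5.0274% + 4.18304% = 9.21044%.

9.21044%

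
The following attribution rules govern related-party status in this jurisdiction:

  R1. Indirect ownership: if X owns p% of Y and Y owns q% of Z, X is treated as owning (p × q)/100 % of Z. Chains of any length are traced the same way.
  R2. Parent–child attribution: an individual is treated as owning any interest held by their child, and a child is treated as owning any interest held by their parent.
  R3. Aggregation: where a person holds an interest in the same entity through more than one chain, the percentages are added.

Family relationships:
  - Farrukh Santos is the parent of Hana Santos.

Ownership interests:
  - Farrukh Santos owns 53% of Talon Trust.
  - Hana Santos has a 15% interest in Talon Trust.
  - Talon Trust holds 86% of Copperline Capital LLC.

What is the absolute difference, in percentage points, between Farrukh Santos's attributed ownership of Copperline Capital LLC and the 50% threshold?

By parent–child attribution (R2), Farrukh Santos is treated as also owning Hana Santos's interest in Talon Trust, giving 53% + 15% = 68%.
Chain via Talon Trust (R1): 68% × 86% = 58.48% of Copperline Capital LLC.
58.48% exceeds the 50% threshold by 8.48 percentage points.

8.48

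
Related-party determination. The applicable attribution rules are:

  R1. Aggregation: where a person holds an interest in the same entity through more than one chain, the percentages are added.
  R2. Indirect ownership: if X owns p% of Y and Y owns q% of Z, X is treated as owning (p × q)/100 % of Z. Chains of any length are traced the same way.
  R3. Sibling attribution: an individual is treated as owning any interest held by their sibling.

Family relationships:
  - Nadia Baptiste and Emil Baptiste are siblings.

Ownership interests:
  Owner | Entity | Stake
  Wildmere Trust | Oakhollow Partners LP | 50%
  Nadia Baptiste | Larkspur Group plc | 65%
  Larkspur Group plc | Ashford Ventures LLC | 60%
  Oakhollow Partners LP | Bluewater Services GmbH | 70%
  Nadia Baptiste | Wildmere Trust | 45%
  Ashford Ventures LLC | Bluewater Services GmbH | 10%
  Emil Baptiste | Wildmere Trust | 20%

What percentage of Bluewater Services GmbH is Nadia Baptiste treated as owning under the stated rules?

26.65%

By sibling attribution (R3), Nadia Baptiste is treated as also owning Emil Baptiste's interest in Wildmere Trust, giving 45% + 20% = 65%.
Chain via Wildmere Trust → Oakhollow Partners LP (R2): 65% × 50% × 70% = 22.75% of Bluewater Services GmbH.
Chain via Larkspur Group plc → Ashford Ventures LLC (R2): 65% × 60% × 10% = 3.9% of Bluewater Services GmbH.
Aggregating (R1): 22.75% + 3.9% = 26.65%.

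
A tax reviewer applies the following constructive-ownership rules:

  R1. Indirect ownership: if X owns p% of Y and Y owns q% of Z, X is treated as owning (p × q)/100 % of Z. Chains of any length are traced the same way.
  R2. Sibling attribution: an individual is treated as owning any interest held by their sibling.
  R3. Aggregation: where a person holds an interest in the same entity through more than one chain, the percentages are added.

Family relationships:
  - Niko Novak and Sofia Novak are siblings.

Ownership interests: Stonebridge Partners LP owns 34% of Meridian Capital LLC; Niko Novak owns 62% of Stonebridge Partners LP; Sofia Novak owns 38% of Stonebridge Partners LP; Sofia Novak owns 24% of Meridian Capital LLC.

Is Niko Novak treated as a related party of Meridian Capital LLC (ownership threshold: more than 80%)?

No

By sibling attribution (R2), Niko Novak is treated as also owning Sofia Novak's interest in Stonebridge Partners LP, giving 62% + 38% = 100%.
By sibling attribution (R2), Niko Novak is treated as owning Sofia Novak's 24% interest in Meridian Capital LLC.
Chain via Stonebridge Partners LP (R1): 100% × 34% = 34% of Meridian Capital LLC.
Direct interest in Meridian Capital LLC: 24%.
Aggregating (R3): 34% + 24% = 58%.
58% does not exceed the 80% threshold, so Niko is not a related party to Meridian Capital LLC.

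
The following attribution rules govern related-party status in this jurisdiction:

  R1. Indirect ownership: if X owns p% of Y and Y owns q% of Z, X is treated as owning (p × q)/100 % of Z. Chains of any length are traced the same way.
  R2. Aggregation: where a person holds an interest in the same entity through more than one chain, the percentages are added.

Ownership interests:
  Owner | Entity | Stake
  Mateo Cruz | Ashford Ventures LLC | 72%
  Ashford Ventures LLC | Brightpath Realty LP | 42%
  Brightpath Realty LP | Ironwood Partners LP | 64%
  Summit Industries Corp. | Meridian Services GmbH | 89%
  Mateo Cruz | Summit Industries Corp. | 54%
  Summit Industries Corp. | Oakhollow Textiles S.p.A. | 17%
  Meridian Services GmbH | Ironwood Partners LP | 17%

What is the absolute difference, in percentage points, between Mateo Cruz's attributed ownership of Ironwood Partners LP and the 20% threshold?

Chain via Ashford Ventures LLC → Brightpath Realty LP (R1): 72% × 42% × 64% = 19.3536% of Ironwood Partners LP.
Chain via Summit Industries Corp. → Meridian Services GmbH (R1): 54% × 89% × 17% = 8.1702% of Ironwood Partners LP.
Aggregating (R2): 19.3536% + 8.1702% = 27.5238%.
27.5238% exceeds the 20% threshold by 7.5238 percentage points.

7.5238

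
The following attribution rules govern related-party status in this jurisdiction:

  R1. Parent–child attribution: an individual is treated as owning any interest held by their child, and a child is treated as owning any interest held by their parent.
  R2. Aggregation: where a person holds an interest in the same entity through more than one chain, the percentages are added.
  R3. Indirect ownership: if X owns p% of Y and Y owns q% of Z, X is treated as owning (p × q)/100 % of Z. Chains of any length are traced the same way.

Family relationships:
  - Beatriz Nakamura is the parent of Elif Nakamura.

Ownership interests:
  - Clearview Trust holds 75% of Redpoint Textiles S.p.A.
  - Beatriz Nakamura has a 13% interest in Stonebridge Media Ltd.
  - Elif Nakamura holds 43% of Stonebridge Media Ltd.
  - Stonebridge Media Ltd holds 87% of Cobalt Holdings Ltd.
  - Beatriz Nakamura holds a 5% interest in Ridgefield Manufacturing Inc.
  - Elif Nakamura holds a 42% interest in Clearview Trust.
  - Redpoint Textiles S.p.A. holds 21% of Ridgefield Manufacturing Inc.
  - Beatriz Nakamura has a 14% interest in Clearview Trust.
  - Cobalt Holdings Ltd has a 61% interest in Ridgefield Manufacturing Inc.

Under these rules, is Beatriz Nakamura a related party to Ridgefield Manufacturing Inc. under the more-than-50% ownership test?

No

By parent–child attribution (R1), Beatriz Nakamura is treated as also owning Elif Nakamura's interest in Stonebridge Media Ltd, giving 13% + 43% = 56%.
By parent–child attribution (R1), Beatriz Nakamura is treated as also owning Elif Nakamura's interest in Clearview Trust, giving 14% + 42% = 56%.
Chain via Stonebridge Media Ltd → Cobalt Holdings Ltd (R3): 56% × 87% × 61% = 29.7192% of Ridgefield Manufacturing Inc.
Chain via Clearview Trust → Redpoint Textiles S.p.A. (R3): 56% × 75% × 21% = 8.82% of Ridgefield Manufacturing Inc.
Direct interest in Ridgefield Manufacturing Inc: 5%.
Aggregating (R2): 29.7192% + 8.82% + 5% = 43.5392%.
43.5392% does not exceed the 50% threshold, so Beatriz is not a related party to Ridgefield Manufacturing Inc.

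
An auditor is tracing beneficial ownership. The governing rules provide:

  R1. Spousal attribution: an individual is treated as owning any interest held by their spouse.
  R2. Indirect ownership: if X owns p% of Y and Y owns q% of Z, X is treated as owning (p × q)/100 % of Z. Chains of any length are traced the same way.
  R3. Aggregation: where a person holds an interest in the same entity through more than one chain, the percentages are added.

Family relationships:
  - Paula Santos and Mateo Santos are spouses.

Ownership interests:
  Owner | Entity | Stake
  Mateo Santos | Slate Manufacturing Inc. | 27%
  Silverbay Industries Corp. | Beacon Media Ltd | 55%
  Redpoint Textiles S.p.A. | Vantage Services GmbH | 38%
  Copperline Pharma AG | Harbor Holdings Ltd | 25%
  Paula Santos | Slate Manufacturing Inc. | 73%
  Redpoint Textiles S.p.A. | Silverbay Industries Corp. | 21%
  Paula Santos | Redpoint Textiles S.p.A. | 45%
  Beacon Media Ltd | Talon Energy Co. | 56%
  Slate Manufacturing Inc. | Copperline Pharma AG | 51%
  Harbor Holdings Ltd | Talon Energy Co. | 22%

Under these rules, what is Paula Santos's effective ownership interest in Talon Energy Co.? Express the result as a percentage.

By spousal attribution (R1), Paula Santos is treated as also owning Mateo Santos's interest in Slate Manufacturing Inc, giving 73% + 27% = 100%.
Chain via Slate Manufacturing Inc. → Copperline Pharma AG → Harbor Holdings Ltd (R2): 100% × 51% × 25% × 22% = 2.805% of Talon Energy Co.
Chain via Redpoint Textiles S.p.A. → Silverbay Industries Corp. → Beacon Media Ltd (R2): 45% × 21% × 55% × 56% = 2.9106% of Talon Energy Co.
Aggregating (R3): 2.805% + 2.9106% = 5.7156%.

5.7156%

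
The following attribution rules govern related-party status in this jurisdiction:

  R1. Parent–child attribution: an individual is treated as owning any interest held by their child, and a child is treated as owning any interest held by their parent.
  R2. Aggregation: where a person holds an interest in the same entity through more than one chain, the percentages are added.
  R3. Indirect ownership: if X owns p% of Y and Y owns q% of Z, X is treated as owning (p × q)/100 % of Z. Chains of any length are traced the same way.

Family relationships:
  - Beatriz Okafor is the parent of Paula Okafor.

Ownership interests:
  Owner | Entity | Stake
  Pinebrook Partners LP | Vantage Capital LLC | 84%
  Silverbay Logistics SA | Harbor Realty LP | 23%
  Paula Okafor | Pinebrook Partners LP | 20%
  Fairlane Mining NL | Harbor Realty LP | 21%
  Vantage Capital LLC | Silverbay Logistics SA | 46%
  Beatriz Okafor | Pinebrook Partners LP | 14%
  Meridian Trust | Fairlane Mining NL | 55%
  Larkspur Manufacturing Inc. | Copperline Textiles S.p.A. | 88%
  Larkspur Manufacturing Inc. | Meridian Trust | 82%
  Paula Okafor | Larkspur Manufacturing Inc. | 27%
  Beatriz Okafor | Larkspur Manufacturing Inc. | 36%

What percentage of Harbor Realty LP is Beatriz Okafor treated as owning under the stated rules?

8.988378%

By parent–child attribution (R1), Beatriz Okafor is treated as also owning Paula Okafor's interest in Larkspur Manufacturing Inc, giving 36% + 27% = 63%.
By parent–child attribution (R1), Beatriz Okafor is treated as also owning Paula Okafor's interest in Pinebrook Partners LP, giving 14% + 20% = 34%.
Chain via Larkspur Manufacturing Inc. → Meridian Trust → Fairlane Mining NL (R3): 63% × 82% × 55% × 21% = 5.96673% of Harbor Realty LP.
Chain via Pinebrook Partners LP → Vantage Capital LLC → Silverbay Logistics SA (R3): 34% × 84% × 46% × 23% = 3.021648% of Harbor Realty LP.
Aggregating (R2): 5.96673% + 3.021648% = 8.988378%.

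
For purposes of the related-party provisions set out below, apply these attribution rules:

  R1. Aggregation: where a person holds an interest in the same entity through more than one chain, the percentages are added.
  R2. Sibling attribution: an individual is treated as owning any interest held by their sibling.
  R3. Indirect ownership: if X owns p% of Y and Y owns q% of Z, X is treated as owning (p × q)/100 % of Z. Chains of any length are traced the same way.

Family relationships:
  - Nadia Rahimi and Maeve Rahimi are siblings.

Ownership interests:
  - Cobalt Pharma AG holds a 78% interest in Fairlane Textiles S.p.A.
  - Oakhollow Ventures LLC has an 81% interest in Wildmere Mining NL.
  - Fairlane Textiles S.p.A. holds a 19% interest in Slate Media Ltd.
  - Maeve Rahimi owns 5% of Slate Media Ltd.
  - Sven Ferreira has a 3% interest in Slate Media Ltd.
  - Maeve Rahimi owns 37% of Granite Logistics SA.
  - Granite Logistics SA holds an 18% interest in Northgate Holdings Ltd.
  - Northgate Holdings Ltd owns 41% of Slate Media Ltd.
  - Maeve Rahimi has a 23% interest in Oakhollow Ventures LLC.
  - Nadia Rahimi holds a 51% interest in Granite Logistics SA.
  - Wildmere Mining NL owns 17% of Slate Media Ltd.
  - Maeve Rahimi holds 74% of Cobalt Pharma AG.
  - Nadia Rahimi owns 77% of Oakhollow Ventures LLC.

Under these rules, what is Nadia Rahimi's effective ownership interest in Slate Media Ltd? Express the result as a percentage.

By sibling attribution (R2), Nadia Rahimi is treated as also owning Maeve Rahimi's interest in Oakhollow Ventures LLC, giving 77% + 23% = 100%.
By sibling attribution (R2), Nadia Rahimi is treated as also owning Maeve Rahimi's interest in Granite Logistics SA, giving 51% + 37% = 88%.
By sibling attribution (R2), Nadia Rahimi is treated as owning Maeve Rahimi's 74% interest in Cobalt Pharma AG.
By sibling attribution (R2), Nadia Rahimi is treated as owning Maeve Rahimi's 5% interest in Slate Media Ltd.
Chain via Oakhollow Ventures LLC → Wildmere Mining NL (R3): 100% × 81% × 17% = 13.77% of Slate Media Ltd.
Chain via Granite Logistics SA → Northgate Holdings Ltd (R3): 88% × 18% × 41% = 6.4944% of Slate Media Ltd.
Chain via Cobalt Pharma AG → Fairlane Textiles S.p.A. (R3): 74% × 78% × 19% = 10.9668% of Slate Media Ltd.
Direct interest in Slate Media Ltd: 5%.
Aggregating (R1): 13.77% + 6.4944% + 10.9668% + 5% = 36.2312%.

36.2312%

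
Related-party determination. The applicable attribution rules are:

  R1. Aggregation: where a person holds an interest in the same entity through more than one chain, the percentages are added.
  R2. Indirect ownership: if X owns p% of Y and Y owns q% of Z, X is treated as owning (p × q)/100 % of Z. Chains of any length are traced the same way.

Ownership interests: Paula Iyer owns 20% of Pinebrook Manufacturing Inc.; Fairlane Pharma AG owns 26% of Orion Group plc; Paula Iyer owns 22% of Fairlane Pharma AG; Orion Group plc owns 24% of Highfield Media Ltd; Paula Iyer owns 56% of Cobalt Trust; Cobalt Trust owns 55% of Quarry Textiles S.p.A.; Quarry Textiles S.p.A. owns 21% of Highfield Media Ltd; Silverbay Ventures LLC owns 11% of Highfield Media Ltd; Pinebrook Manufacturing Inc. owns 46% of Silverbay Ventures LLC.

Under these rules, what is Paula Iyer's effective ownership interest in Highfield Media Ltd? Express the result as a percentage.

Chain via Pinebrook Manufacturing Inc. → Silverbay Ventures LLC (R2): 20% × 46% × 11% = 1.012% of Highfield Media Ltd.
Chain via Cobalt Trust → Quarry Textiles S.p.A. (R2): 56% × 55% × 21% = 6.468% of Highfield Media Ltd.
Chain via Fairlane Pharma AG → Orion Group plc (R2): 22% × 26% × 24% = 1.3728% of Highfield Media Ltd.
Aggregating (R1): 1.012% + 6.468% + 1.3728% = 8.8528%.

8.8528%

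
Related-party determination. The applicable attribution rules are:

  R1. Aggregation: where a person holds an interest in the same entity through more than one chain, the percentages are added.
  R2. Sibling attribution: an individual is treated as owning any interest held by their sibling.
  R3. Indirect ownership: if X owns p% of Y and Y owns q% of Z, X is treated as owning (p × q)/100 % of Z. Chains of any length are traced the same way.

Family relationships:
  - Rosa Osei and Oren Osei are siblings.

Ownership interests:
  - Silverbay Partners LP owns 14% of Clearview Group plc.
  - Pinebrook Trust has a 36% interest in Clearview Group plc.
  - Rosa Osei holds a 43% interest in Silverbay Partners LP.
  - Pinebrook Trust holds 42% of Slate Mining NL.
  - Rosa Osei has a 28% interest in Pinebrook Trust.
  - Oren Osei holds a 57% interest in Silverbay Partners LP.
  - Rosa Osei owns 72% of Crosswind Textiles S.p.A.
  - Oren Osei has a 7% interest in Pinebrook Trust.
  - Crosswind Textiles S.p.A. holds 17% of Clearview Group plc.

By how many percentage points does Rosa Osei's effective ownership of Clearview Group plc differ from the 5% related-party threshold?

33.84

By sibling attribution (R2), Rosa Osei is treated as also owning Oren Osei's interest in Silverbay Partners LP, giving 43% + 57% = 100%.
By sibling attribution (R2), Rosa Osei is treated as also owning Oren Osei's interest in Pinebrook Trust, giving 28% + 7% = 35%.
Chain via Silverbay Partners LP (R3): 100% × 14% = 14% of Clearview Group plc.
Chain via Pinebrook Trust (R3): 35% × 36% = 12.6% of Clearview Group plc.
Chain via Crosswind Textiles S.p.A. (R3): 72% × 17% = 12.24% of Clearview Group plc.
Aggregating (R1): 14% + 12.6% + 12.24% = 38.84%.
38.84% exceeds the 5% threshold by 33.84 percentage points.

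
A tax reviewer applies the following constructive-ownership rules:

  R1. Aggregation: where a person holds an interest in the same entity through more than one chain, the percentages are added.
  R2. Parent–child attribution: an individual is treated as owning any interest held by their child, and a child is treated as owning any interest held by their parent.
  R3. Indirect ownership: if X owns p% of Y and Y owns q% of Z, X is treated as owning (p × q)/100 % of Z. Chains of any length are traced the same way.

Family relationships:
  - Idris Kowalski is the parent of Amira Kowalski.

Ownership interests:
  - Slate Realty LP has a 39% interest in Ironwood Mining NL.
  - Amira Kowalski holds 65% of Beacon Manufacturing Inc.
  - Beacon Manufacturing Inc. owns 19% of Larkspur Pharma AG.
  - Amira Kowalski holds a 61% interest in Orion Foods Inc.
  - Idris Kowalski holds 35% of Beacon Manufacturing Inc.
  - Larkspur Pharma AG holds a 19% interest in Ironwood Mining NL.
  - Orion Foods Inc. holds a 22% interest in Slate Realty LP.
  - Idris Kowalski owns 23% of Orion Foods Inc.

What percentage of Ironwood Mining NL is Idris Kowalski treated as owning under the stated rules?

By parent–child attribution (R2), Idris Kowalski is treated as also owning Amira Kowalski's interest in Beacon Manufacturing Inc, giving 35% + 65% = 100%.
By parent–child attribution (R2), Idris Kowalski is treated as also owning Amira Kowalski's interest in Orion Foods Inc, giving 23% + 61% = 84%.
Chain via Beacon Manufacturing Inc. → Larkspur Pharma AG (R3): 100% × 19% × 19% = 3.61% of Ironwood Mining NL.
Chain via Orion Foods Inc. → Slate Realty LP (R3): 84% × 22% × 39% = 7.2072% of Ironwood Mining NL.
Aggregating (R1): 3.61% + 7.2072% = 10.8172%.

10.8172%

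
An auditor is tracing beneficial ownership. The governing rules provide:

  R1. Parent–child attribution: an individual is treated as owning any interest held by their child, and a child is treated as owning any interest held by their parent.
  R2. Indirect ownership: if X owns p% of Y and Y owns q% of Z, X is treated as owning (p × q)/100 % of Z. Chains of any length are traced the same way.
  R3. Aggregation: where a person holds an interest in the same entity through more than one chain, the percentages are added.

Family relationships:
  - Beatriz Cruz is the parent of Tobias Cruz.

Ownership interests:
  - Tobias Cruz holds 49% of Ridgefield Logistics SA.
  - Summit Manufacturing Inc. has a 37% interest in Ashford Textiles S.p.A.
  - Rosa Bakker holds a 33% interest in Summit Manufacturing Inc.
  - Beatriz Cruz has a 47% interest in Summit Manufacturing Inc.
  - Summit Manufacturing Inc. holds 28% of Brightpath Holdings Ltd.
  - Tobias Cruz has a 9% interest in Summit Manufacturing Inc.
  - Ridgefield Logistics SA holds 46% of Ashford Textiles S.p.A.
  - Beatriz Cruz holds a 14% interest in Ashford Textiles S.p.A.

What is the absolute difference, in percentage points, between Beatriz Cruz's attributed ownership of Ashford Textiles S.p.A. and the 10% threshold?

47.26

By parent–child attribution (R1), Beatriz Cruz is treated as also owning Tobias Cruz's interest in Summit Manufacturing Inc, giving 47% + 9% = 56%.
By parent–child attribution (R1), Beatriz Cruz is treated as owning Tobias Cruz's 49% interest in Ridgefield Logistics SA.
Chain via Summit Manufacturing Inc. (R2): 56% × 37% = 20.72% of Ashford Textiles S.p.A.
Direct interest in Ashford Textiles S.p.A: 14%.
Chain via Ridgefield Logistics SA (R2): 49% × 46% = 22.54% of Ashford Textiles S.p.A.
Aggregating (R3): 20.72% + 14% + 22.54% = 57.26%.
57.26% exceeds the 10% threshold by 47.26 percentage points.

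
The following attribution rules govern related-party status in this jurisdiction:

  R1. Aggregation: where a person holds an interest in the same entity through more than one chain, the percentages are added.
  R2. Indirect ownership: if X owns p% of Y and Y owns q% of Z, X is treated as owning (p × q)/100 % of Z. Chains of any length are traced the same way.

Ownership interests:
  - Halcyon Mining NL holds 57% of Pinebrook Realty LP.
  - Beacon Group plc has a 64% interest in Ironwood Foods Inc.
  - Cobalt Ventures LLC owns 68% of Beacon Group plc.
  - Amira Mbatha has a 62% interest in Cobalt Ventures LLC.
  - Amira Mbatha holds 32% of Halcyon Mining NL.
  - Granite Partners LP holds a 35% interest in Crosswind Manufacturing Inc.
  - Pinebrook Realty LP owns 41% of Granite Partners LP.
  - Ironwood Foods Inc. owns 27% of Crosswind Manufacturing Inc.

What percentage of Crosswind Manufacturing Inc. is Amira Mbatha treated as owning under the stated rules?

9.902688%

Chain via Cobalt Ventures LLC → Beacon Group plc → Ironwood Foods Inc. (R2): 62% × 68% × 64% × 27% = 7.285248% of Crosswind Manufacturing Inc.
Chain via Halcyon Mining NL → Pinebrook Realty LP → Granite Partners LP (R2): 32% × 57% × 41% × 35% = 2.61744% of Crosswind Manufacturing Inc.
Aggregating (R1): 7.285248% + 2.61744% = 9.902688%.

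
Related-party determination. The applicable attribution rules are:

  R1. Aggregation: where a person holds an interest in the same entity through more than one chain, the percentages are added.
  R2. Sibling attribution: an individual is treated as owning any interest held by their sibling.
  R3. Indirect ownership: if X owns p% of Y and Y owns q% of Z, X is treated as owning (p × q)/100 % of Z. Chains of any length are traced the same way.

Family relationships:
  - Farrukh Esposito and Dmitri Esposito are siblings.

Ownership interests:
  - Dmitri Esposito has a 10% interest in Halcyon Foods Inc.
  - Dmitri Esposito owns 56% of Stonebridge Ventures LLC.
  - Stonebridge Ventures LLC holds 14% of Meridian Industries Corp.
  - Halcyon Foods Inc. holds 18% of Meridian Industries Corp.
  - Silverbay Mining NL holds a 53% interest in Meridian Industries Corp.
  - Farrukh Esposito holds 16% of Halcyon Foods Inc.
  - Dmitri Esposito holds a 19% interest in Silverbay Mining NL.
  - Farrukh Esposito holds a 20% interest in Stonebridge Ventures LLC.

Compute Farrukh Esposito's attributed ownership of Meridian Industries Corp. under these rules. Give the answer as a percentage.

By sibling attribution (R2), Farrukh Esposito is treated as also owning Dmitri Esposito's interest in Stonebridge Ventures LLC, giving 20% + 56% = 76%.
By sibling attribution (R2), Farrukh Esposito is treated as also owning Dmitri Esposito's interest in Halcyon Foods Inc, giving 16% + 10% = 26%.
By sibling attribution (R2), Farrukh Esposito is treated as owning Dmitri Esposito's 19% interest in Silverbay Mining NL.
Chain via Stonebridge Ventures LLC (R3): 76% × 14% = 10.64% of Meridian Industries Corp.
Chain via Halcyon Foods Inc. (R3): 26% × 18% = 4.68% of Meridian Industries Corp.
Chain via Silverbay Mining NL (R3): 19% × 53% = 10.07% of Meridian Industries Corp.
Aggregating (R1): 10.64% + 4.68% + 10.07% = 25.39%.

25.39%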